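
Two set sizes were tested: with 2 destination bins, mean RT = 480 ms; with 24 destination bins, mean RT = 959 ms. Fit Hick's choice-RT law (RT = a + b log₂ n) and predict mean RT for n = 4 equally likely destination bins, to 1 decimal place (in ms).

RT is linear in log₂ n, so two points fix the line:
  b = (959 − 480) / (log₂ 24 − log₂ 2) = 479 / (4.5850 − 1) = 133.614 ms/bit
  a = 480 − 133.614 × 1 = 346.386 ms
Then RT(4) = 346.386 + 133.614 × log₂ 4 = 346.386 + 133.614 × 2 ≈ 613.614 ms.

613.6 ms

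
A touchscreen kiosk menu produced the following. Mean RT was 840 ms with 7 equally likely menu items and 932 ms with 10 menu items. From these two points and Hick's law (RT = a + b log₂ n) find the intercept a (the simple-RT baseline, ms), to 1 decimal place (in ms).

338.1 ms

b = (RT₂ − RT₁)/(log₂ n₂ − log₂ n₁) = (932 − 840)/(3.3219 − 2.8074) = 178.789 ms/bit.
a = RT₁ − b·log₂ n₁ = 840 − 178.789 × 2.8074 = 338.076 ms.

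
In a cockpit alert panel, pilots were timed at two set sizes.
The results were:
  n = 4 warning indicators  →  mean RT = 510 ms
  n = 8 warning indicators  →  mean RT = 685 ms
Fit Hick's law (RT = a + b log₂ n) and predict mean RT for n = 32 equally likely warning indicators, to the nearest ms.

1035 ms

Solve the two-equation system in a and b:
  b = (685 − 510) / (log₂ 8 − log₂ 4) = 175 / (3 − 2) = 175 ms/bit
  a = 510 − 175 × 2 = 160 ms
Then RT(32) = 160 + 175 × log₂ 32 = 160 + 175 × 5 ≈ 1035.000 ms.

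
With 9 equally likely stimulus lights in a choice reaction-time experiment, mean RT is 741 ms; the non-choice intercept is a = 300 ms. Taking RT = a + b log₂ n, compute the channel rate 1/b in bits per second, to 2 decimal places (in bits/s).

7.19 bits/s

b = (741 − 300)/log₂ 9 = 441/3.1699 = 139.120 ms per bit = 0.13912 s/bit; the reciprocal is 7.188 bits/s.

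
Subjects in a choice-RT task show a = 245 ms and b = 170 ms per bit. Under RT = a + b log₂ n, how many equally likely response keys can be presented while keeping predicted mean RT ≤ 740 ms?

Set 245 + 170·log₂ n ≤ 740 → log₂ n ≤ (740 − 245)/170 = 2.9118.
So n ≤ 2^2.9118 = 7.525; the largest integer n is 7.

7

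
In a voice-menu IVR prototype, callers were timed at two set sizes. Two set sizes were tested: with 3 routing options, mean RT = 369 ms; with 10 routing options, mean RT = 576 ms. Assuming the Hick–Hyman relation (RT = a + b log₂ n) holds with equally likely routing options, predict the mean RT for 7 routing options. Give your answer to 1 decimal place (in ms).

Solve the two-equation system in a and b:
  b = (576 − 369) / (log₂ 10 − log₂ 3) = 207 / (3.3219 − 1.5850) = 119.173 ms/bit
  a = 369 − 119.173 × 1.5850 = 180.115 ms
Then RT(7) = 180.115 + 119.173 × log₂ 7 = 180.115 + 119.173 × 2.8074 ≈ 514.677 ms.

514.7 ms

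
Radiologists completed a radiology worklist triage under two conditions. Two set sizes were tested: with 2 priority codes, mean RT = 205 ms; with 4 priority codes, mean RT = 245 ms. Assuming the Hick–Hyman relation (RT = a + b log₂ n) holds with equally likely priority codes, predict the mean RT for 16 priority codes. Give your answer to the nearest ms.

With log₂ n on the abscissa the relation is linear; from the two conditions:
  b = (245 − 205) / (log₂ 4 − log₂ 2) = 40 / (2 − 1) = 40 ms/bit
  a = 205 − 40 × 1 = 165 ms
Then RT(16) = 165 + 40 × log₂ 16 = 165 + 40 × 4 ≈ 325.000 ms.

325 ms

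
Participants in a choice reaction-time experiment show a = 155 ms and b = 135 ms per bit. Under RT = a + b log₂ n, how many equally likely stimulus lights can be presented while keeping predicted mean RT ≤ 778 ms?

Information budget: (778 − 155)/135 = 4.6148 bits, so n ≤ 2^4.6148 = 24.502 → at most 24.

24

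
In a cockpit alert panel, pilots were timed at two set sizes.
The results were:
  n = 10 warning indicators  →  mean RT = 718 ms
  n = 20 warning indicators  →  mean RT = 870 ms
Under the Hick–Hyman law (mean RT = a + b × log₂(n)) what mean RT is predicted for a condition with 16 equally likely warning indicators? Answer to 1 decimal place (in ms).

821.1 ms

Solve the two-equation system in a and b:
  b = (870 − 718) / (log₂ 20 − log₂ 10) = 152 / (4.3219 − 3.3219) = 152.000 ms/bit
  a = 718 − 152.000 × 3.3219 = 213.067 ms
Then RT(16) = 213.067 + 152.000 × log₂ 16 = 213.067 + 152.000 × 4 ≈ 821.067 ms.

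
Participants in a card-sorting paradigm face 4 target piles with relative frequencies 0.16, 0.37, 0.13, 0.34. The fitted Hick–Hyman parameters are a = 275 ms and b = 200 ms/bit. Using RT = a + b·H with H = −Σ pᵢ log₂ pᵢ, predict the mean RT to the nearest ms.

648 ms

H = 0.16·log₂(1/0.16) + 0.37·log₂(1/0.37) + 0.13·log₂(1/0.13) + 0.34·log₂(1/0.34) = 1.8656 bits.
RT = 275 + 200 × 1.8656 = 648.11 ms.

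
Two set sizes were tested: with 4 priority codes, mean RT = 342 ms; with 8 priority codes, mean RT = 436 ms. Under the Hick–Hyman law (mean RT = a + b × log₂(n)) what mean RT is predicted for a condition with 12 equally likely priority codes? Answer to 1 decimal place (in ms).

491.0 ms

With log₂ n on the abscissa the relation is linear; from the two conditions:
  b = (436 − 342) / (log₂ 8 − log₂ 4) = 94 / (3 − 2) = 94.000 ms/bit
  a = 342 − 94.000 × 2 = 154.000 ms
Then RT(12) = 154.000 + 94.000 × log₂ 12 = 154.000 + 94.000 × 3.5850 ≈ 490.986 ms.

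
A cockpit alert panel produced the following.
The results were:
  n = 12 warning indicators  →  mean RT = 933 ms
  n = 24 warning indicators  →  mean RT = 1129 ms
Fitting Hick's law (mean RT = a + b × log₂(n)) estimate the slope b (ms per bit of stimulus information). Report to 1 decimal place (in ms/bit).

196.0 ms/bit

Slope: b = (1129 − 933) / (log₂ 24 − log₂ 12) = 196/1.0000 = 196.000 ms/bit.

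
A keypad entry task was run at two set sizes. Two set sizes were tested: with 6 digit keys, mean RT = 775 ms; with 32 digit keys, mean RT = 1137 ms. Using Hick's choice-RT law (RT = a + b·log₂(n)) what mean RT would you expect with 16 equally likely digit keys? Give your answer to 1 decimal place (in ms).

RT is linear in log₂ n, so two points fix the line:
  b = (1137 − 775) / (log₂ 32 − log₂ 6) = 362 / (5 − 2.5850) = 149.894 ms/bit
  a = 775 − 149.894 × 2.5850 = 387.529 ms
Then RT(16) = 387.529 + 149.894 × log₂ 16 = 387.529 + 149.894 × 4 ≈ 987.106 ms.

987.1 ms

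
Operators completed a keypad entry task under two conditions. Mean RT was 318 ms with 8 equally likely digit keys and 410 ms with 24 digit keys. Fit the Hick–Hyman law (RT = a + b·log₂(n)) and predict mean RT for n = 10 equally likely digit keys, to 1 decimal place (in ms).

336.7 ms

With log₂ n on the abscissa the relation is linear; from the two conditions:
  b = (410 − 318) / (log₂ 24 − log₂ 8) = 92 / (4.5850 − 3) = 58.046 ms/bit
  a = 318 − 58.046 × 3 = 143.863 ms
Then RT(10) = 143.863 + 58.046 × log₂ 10 = 143.863 + 58.046 × 3.3219 ≈ 336.686 ms.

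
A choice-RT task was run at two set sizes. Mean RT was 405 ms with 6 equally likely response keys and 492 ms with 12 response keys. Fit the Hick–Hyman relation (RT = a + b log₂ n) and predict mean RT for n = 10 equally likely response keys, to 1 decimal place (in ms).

469.1 ms

With log₂ n on the abscissa the relation is linear; from the two conditions:
  b = (492 − 405) / (log₂ 12 − log₂ 6) = 87 / (3.5850 − 2.5850) = 87.000 ms/bit
  a = 405 − 87.000 × 2.5850 = 180.108 ms
Then RT(10) = 180.108 + 87.000 × log₂ 10 = 180.108 + 87.000 × 3.3219 ≈ 469.116 ms.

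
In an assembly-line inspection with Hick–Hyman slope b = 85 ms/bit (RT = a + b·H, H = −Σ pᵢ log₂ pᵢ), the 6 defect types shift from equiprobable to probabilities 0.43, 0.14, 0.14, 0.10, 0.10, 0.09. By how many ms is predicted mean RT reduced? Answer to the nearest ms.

25 ms

Equiprobable entropy H₀ = log₂ 6 = 2.5850 bits.
Skewed entropy H = −Σ pᵢ log₂ pᵢ = 2.2948 bits.
ΔRT = b·(H₀ − H) = 85 × 0.2901 = 24.66 ms.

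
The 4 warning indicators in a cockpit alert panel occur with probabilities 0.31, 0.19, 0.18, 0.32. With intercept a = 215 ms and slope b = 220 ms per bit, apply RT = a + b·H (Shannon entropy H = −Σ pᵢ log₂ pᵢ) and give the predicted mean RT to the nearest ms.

644 ms

Entropy contributions −pᵢ log₂ pᵢ: 0.5238, 0.4552, 0.4453, 0.5260; sum H = 1.9504 bits.
RT = a + bH = 215 + 220·1.9504 = 644.08 ms.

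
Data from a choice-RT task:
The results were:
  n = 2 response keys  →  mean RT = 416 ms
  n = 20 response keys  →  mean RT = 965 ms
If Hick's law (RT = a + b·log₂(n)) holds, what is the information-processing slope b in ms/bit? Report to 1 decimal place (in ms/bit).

Slope: b = (965 − 416) / (log₂ 20 − log₂ 2) = 549/3.3219 = 165.265 ms/bit.

165.3 ms/bit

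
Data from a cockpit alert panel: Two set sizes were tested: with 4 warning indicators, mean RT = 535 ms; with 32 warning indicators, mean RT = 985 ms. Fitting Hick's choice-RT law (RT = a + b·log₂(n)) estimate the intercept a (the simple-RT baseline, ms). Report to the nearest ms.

235 ms

b = (RT₂ − RT₁)/(log₂ n₂ − log₂ n₁) = (985 − 535)/(5 − 2) = 150 ms/bit.
Intercept: a = 535 − 150·log₂(4) = 235.000 ms.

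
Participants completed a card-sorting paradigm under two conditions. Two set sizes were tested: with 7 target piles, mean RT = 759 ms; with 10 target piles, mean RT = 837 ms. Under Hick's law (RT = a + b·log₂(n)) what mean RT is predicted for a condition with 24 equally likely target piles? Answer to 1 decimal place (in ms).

1028.5 ms

Fit slope and intercept:
  b = (837 − 759) / (log₂ 10 − log₂ 7) = 78 / (3.3219 − 2.8074) = 151.582 ms/bit
  a = 759 − 151.582 × 2.8074 = 333.456 ms
Then RT(24) = 333.456 + 151.582 × log₂ 24 = 333.456 + 151.582 × 4.5850 ≈ 1028.453 ms.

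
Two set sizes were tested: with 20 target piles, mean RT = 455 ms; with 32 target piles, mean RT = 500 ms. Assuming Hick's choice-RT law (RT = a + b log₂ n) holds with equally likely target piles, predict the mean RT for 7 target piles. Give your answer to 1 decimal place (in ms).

354.5 ms

Solve the two-equation system in a and b:
  b = (500 − 455) / (log₂ 32 − log₂ 20) = 45 / (5 − 4.3219) = 66.365 ms/bit
  a = 455 − 66.365 × 4.3219 = 168.177 ms
Then RT(7) = 168.177 + 66.365 × log₂ 7 = 168.177 + 66.365 × 2.8074 ≈ 354.486 ms.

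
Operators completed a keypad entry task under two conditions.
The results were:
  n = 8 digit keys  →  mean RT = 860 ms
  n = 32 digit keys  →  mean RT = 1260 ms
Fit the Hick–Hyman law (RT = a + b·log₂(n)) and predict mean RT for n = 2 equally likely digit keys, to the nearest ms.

With log₂ n on the abscissa the relation is linear; from the two conditions:
  b = (1260 − 860) / (log₂ 32 − log₂ 8) = 400 / (5 − 3) = 200 ms/bit
  a = 860 − 200 × 3 = 260 ms
Then RT(2) = 260 + 200 × log₂ 2 = 260 + 200 × 1 ≈ 460.000 ms.

460 ms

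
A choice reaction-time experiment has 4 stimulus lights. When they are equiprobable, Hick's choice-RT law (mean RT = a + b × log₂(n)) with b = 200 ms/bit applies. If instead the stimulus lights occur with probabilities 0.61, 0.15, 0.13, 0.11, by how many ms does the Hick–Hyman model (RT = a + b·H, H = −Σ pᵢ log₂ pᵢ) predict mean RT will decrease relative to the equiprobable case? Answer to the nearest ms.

The RT saving is b·ΔH. Equiprobable H₀ = log₂(4) = 2.0000 bits; with the given probabilities H = 1.5785 bits.
b·(H₀ − H) = 200 × (2.0000 − 1.5785) = 84.30 ms.

84 ms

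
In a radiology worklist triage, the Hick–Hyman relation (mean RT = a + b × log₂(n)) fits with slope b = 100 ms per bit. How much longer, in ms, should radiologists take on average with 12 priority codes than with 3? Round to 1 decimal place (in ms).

200.0 ms

The intercept a cancels: ΔRT = b·(log₂ n₂ − log₂ n₁) = b·log₂(n₂/n₁).
log₂(12) − log₂(3) = log₂(12/3) = log₂(4) = 2.
ΔRT = 100 × 2.0000 = 200.000 ms.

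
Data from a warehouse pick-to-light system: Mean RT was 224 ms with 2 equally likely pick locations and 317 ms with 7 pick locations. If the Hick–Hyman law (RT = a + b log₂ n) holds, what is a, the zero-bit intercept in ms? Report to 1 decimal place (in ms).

172.5 ms

The slope on a log₂ axis is (317 − 224) / (2.8074 − 1) = 51.456 ms/bit.
a = RT₁ − b·log₂ n₁ = 224 − 51.456 × 1 = 172.544 ms.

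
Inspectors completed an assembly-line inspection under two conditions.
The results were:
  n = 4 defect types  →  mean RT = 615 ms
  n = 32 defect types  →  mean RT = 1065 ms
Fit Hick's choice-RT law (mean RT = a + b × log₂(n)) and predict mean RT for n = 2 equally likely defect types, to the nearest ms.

Fit slope and intercept:
  b = (1065 − 615) / (log₂ 32 − log₂ 4) = 450 / (5 − 2) = 150 ms/bit
  a = 615 − 150 × 2 = 315 ms
Then RT(2) = 315 + 150 × log₂ 2 = 315 + 150 × 1 ≈ 465.000 ms.

465 ms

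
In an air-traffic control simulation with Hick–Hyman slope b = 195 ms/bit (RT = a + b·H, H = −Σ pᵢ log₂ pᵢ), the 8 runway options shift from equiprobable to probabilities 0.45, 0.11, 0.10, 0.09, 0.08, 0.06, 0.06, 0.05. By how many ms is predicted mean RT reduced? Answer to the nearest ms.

The RT saving is b·ΔH. Equiprobable H₀ = log₂(8) = 3.0000 bits; with the given probabilities H = 2.5082 bits.
b·(H₀ − H) = 195 × (3.0000 − 2.5082) = 95.90 ms.

96 ms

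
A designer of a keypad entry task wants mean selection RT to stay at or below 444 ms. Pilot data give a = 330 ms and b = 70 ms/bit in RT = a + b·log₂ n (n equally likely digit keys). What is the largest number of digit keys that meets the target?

3

Information budget: (444 − 330)/70 = 1.6286 bits, so n ≤ 2^1.6286 = 3.092 → at most 3.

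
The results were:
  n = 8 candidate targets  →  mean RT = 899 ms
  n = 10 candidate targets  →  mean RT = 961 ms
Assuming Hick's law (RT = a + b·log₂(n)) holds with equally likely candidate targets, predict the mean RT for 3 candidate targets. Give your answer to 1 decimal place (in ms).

RT is linear in log₂ n, so two points fix the line:
  b = (961 − 899) / (log₂ 10 − log₂ 8) = 62 / (3.3219 − 3) = 192.590 ms/bit
  a = 899 − 192.590 × 3 = 321.231 ms
Then RT(3) = 321.231 + 192.590 × log₂ 3 = 321.231 + 192.590 × 1.5850 ≈ 626.479 ms.

626.5 ms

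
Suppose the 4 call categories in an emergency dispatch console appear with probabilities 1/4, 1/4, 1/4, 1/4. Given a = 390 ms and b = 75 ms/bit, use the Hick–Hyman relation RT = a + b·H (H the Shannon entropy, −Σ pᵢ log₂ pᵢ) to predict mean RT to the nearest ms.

H = −Σ pᵢ log₂ pᵢ = 0.25·2 + 0.25·2 + 0.25·2 + 0.25·2 = 2.000 bits.
RT = 390 + 75 × 2.000 = 540.00 ms.

540 ms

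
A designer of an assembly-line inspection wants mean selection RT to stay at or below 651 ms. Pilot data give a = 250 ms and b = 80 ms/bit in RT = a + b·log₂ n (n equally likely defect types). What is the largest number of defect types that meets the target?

80·log₂ n ≤ 651 − 250 = 401, giving log₂ n ≤ 5.0125 and n ≤ 32.278. The largest whole number is 32.

32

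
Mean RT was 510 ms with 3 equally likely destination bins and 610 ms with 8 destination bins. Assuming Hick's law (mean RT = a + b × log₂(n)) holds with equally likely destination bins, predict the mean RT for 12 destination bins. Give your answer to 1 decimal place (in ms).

651.3 ms

With log₂ n on the abscissa the relation is linear; from the two conditions:
  b = (610 − 510) / (log₂ 8 − log₂ 3) = 100 / (3 − 1.5850) = 70.670 ms/bit
  a = 510 − 70.670 × 1.5850 = 397.991 ms
Then RT(12) = 397.991 + 70.670 × log₂ 12 = 397.991 + 70.670 × 3.5850 ≈ 651.339 ms.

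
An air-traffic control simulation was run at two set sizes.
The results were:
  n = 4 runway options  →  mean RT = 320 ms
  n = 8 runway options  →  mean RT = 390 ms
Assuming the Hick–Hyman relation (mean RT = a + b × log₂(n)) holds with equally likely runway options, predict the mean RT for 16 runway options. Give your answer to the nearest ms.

RT is linear in log₂ n, so two points fix the line:
  b = (390 − 320) / (log₂ 8 − log₂ 4) = 70 / (3 − 2) = 70 ms/bit
  a = 320 − 70 × 2 = 180 ms
Then RT(16) = 180 + 70 × log₂ 16 = 180 + 70 × 4 ≈ 460.000 ms.

460 ms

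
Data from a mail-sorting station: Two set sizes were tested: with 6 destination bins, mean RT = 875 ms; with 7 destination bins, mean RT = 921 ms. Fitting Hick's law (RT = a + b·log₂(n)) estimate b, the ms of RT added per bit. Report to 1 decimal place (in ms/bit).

The slope on a log₂ axis is (921 − 875) / (2.8074 − 2.5850) = 206.842 ms/bit.

206.8 ms/bit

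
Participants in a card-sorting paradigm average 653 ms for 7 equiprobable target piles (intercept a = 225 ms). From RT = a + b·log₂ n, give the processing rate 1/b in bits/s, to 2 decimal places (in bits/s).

Choice component = 653 − 225 = 428 ms over log₂(7) = 2.8074 bits.
b = 428 / 2.8074 = 152.457 ms/bit, so 1/b = 6.559 bits/s.

6.56 bits/s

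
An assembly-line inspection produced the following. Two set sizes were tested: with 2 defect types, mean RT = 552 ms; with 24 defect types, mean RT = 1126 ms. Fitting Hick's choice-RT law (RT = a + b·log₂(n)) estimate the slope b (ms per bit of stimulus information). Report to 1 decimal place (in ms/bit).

160.1 ms/bit

b = (RT₂ − RT₁)/(log₂ n₂ − log₂ n₁) = (1126 − 552)/(4.5850 − 1) = 160.113 ms/bit.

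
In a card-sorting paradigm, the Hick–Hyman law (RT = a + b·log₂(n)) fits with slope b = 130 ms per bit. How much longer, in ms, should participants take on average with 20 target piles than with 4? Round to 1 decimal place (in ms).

The intercept a cancels: ΔRT = b·(log₂ n₂ − log₂ n₁) = b·log₂(n₂/n₁).
log₂(20) − log₂(4) = 4.3219 − 2 = 2.3219.
ΔRT = 130 × 2.3219 = 301.851 ms.

301.9 ms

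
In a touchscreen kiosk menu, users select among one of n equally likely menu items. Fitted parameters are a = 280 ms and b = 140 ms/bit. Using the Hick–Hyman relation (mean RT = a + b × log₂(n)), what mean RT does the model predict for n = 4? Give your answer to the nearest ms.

560 ms

log₂(4) = 2 bits, so RT = 280 + 140 × 2 ≈ 560.000 ms.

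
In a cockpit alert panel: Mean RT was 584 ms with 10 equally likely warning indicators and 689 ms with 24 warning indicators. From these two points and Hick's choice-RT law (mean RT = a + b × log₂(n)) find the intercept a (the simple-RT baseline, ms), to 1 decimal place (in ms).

The slope on a log₂ axis is (689 − 584) / (4.5850 − 3.3219) = 83.133 ms/bit.
a = RT₁ − b·log₂ n₁ = 584 − 83.133 × 3.3219 = 307.838 ms.

307.8 ms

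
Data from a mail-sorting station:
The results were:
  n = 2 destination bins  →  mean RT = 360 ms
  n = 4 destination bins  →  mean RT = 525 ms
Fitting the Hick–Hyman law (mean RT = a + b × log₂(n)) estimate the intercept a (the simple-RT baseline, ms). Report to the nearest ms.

The slope on a log₂ axis is (525 − 360) / (2 − 1) = 165 ms/bit.
Intercept: a = 360 − 165·log₂(2) = 195.000 ms.

195 ms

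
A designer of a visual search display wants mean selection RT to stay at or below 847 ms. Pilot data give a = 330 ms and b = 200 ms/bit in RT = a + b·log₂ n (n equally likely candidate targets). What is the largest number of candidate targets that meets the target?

Information budget: (847 − 330)/200 = 2.5850 bits, so n ≤ 2^2.5850 = 6.000 → at most 6.

6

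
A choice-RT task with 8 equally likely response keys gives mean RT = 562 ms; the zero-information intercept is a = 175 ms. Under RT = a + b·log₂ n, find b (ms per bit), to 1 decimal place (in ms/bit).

log₂(8) = 3 bits.
b = (RT − a)/log₂ n = (562 − 175) / 3 = 129.000 ms/bit.

129.0 ms/bit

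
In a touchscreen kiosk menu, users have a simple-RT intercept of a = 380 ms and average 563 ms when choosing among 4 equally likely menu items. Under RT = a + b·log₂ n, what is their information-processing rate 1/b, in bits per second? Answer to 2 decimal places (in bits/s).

10.93 bits/s

Choice component = 563 − 380 = 183 ms over log₂(4) = 2 bits.
b = 183 / 2 = 91.500 ms/bit, so 1/b = 10.929 bits/s.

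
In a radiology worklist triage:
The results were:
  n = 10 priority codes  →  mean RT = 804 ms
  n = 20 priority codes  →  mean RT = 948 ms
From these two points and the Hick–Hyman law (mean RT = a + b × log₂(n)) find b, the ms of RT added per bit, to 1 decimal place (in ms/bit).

The slope on a log₂ axis is (948 − 804) / (4.3219 − 3.3219) = 144.000 ms/bit.

144.0 ms/bit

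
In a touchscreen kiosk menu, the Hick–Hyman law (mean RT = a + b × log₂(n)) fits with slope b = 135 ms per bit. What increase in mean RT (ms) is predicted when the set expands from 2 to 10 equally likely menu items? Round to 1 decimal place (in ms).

313.5 ms

ΔRT = (a + b log₂ n₂) − (a + b log₂ n₁) = b·(log₂ n₂ − log₂ n₁).
log₂(10) − log₂(2) = 3.3219 − 1 = 2.3219.
ΔRT = 135 × 2.3219 = 313.460 ms.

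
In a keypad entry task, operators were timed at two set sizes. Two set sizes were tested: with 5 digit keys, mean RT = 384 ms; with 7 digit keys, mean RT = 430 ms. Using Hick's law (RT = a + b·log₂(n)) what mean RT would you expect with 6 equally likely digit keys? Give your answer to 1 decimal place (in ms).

408.9 ms

Fit slope and intercept:
  b = (430 − 384) / (log₂ 7 − log₂ 5) = 46 / (2.8074 − 2.3219) = 94.762 ms/bit
  a = 384 − 94.762 × 2.3219 = 163.970 ms
Then RT(6) = 163.970 + 94.762 × log₂ 6 = 163.970 + 94.762 × 2.5850 ≈ 408.926 ms.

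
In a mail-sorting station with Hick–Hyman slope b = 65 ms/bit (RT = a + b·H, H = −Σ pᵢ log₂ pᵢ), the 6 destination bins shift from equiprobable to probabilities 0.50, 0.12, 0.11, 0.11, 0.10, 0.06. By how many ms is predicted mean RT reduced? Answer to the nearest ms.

The RT saving is b·ΔH. Equiprobable H₀ = log₂(6) = 2.5850 bits; with the given probabilities H = 2.1434 bits.
b·(H₀ − H) = 65 × (2.5850 − 2.1434) = 28.70 ms.

29 ms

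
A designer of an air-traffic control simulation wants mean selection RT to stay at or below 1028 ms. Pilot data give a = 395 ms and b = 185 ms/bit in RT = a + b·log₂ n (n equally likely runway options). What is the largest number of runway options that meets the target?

10

Set 395 + 185·log₂ n ≤ 1028 → log₂ n ≤ (1028 − 395)/185 = 3.4216.
So n ≤ 2^3.4216 = 10.715; the largest integer n is 10.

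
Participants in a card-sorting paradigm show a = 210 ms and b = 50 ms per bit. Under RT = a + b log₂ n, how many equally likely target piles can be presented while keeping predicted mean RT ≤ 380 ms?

10

50·log₂ n ≤ 380 − 210 = 170, giving log₂ n ≤ 3.4000 and n ≤ 10.556. The largest whole number is 10.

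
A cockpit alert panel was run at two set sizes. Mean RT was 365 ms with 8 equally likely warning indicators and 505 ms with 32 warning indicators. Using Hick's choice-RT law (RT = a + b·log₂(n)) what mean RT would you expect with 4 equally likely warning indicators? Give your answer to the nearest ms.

295 ms

Fit slope and intercept:
  b = (505 − 365) / (log₂ 32 − log₂ 8) = 140 / (5 − 3) = 70 ms/bit
  a = 365 − 70 × 3 = 155 ms
Then RT(4) = 155 + 70 × log₂ 4 = 155 + 70 × 2 ≈ 295.000 ms.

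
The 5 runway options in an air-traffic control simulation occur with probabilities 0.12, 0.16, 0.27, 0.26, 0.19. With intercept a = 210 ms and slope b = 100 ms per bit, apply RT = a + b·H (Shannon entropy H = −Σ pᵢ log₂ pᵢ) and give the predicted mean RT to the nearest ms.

436 ms

Entropy contributions −pᵢ log₂ pᵢ: 0.3671, 0.4230, 0.5100, 0.5053, 0.4552; sum H = 2.2606 bits.
RT = a + bH = 210 + 100·2.2606 = 436.06 ms.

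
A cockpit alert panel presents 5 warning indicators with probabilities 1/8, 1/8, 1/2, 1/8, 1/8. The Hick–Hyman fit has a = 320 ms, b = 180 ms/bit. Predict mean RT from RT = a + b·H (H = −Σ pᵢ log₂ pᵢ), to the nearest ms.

680 ms

H = −Σ pᵢ log₂ pᵢ = 0.125·3 + 0.125·3 + 0.5·1 + 0.125·3 + 0.125·3 = 2.000 bits.
RT = 320 + 180 × 2.000 = 680.00 ms.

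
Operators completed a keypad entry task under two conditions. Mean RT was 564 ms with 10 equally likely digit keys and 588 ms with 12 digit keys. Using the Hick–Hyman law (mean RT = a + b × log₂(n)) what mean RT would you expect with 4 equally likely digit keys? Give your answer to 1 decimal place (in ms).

443.4 ms

Solve the two-equation system in a and b:
  b = (588 − 564) / (log₂ 12 − log₂ 10) = 24 / (3.5850 − 3.3219) = 91.243 ms/bit
  a = 564 − 91.243 × 3.3219 = 260.898 ms
Then RT(4) = 260.898 + 91.243 × log₂ 4 = 260.898 + 91.243 × 2 ≈ 443.384 ms.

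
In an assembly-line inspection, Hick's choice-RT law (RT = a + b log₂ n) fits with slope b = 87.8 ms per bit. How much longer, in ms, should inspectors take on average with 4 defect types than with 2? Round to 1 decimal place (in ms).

ΔRT = (a + b log₂ n₂) − (a + b log₂ n₁) = b·(log₂ n₂ − log₂ n₁).
log₂(4) − log₂(2) = log₂(4/2) = log₂(2) = 1.
ΔRT = 87.8 × 1.0000 = 87.800 ms.

87.8 ms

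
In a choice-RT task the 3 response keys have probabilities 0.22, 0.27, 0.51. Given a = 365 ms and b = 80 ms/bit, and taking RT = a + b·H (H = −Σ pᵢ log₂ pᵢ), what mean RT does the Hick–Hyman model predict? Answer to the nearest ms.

Entropy contributions −pᵢ log₂ pᵢ: 0.4806, 0.5100, 0.4954; sum H = 1.4860 bits.
RT = a + bH = 365 + 80·1.4860 = 483.88 ms.

484 ms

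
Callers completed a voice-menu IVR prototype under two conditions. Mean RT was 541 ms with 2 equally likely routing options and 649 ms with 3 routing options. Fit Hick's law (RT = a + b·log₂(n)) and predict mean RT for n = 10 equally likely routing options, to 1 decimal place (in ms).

Solve the two-equation system in a and b:
  b = (649 − 541) / (log₂ 3 − log₂ 2) = 108 / (1.5850 − 1) = 184.627 ms/bit
  a = 541 − 184.627 × 1 = 356.373 ms
Then RT(10) = 356.373 + 184.627 × log₂ 10 = 356.373 + 184.627 × 3.3219 ≈ 969.691 ms.

969.7 ms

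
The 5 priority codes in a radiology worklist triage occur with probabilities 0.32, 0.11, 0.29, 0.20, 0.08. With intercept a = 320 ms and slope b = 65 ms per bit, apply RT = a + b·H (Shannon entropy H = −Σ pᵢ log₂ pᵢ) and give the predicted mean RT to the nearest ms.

H = 0.32·log₂(1/0.32) + 0.11·log₂(1/0.11) + 0.29·log₂(1/0.29) + 0.20·log₂(1/0.20) + 0.08·log₂(1/0.08) = 2.1501 bits.
RT = 320 + 65 × 2.1501 = 459.76 ms.

460 ms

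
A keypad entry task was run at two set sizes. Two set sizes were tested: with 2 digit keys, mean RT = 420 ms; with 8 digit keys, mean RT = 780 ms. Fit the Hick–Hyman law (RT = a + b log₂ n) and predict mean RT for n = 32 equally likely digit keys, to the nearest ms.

Solve the two-equation system in a and b:
  b = (780 − 420) / (log₂ 8 − log₂ 2) = 360 / (3 − 1) = 180 ms/bit
  a = 420 − 180 × 1 = 240 ms
Then RT(32) = 240 + 180 × log₂ 32 = 240 + 180 × 5 ≈ 1140.000 ms.

1140 ms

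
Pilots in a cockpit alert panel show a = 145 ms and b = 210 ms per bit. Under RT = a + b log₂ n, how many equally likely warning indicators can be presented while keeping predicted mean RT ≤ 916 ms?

12

Information budget: (916 − 145)/210 = 3.6714 bits, so n ≤ 2^3.6714 = 12.741 → at most 12.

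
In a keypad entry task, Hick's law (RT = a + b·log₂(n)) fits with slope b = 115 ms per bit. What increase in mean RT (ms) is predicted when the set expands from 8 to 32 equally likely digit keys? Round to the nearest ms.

ΔRT = (a + b log₂ n₂) − (a + b log₂ n₁) = b·(log₂ n₂ − log₂ n₁).
log₂(32) − log₂(8) = log₂(32/8) = log₂(4) = 2.
ΔRT = 115 × 2.0000 = 230.000 ms.

230 ms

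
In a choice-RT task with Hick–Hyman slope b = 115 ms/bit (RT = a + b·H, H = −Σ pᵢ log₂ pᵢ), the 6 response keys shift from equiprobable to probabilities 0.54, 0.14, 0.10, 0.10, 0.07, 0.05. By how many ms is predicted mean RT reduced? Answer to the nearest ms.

64 ms

The RT saving is b·ΔH. Equiprobable H₀ = log₂(6) = 2.5850 bits; with the given probabilities H = 2.0262 bits.
b·(H₀ − H) = 115 × (2.5850 − 2.0262) = 64.26 ms.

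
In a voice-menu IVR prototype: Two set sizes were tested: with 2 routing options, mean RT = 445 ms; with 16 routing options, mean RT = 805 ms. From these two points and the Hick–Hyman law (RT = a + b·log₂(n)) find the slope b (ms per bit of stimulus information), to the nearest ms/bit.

120 ms/bit

Slope: b = (805 − 445) / (log₂ 16 − log₂ 2) = 360/3.0000 = 120 ms/bit.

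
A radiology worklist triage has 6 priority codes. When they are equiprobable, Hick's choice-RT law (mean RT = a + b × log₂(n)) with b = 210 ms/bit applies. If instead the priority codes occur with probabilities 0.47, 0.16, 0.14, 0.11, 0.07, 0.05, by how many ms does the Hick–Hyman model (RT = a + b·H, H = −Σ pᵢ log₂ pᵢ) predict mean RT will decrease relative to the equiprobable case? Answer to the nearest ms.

88 ms

The RT saving is b·ΔH. Equiprobable H₀ = log₂(6) = 2.5850 bits; with the given probabilities H = 2.1670 bits.
b·(H₀ − H) = 210 × (2.5850 − 2.1670) = 87.77 ms.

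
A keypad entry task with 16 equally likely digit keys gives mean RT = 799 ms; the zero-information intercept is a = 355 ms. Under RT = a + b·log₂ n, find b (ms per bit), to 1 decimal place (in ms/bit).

16 alternatives carry log₂ 16 = 4 bits; the choice cost is 799 − 355 = 444 ms, so b = 444/4 = 111.000 ms/bit.

111.0 ms/bit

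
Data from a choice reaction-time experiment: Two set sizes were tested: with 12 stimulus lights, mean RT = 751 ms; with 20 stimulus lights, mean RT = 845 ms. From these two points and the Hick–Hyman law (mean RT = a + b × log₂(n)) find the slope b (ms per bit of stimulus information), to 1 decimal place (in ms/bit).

127.6 ms/bit

Slope: b = (845 − 751) / (log₂ 20 − log₂ 12) = 94/0.7370 = 127.550 ms/bit.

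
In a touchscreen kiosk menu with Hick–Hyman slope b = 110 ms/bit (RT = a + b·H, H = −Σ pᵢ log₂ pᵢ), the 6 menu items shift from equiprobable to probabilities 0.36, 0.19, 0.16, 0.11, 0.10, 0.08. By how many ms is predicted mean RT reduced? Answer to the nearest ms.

22 ms

The RT saving is b·ΔH. Equiprobable H₀ = log₂(6) = 2.5850 bits; with the given probabilities H = 2.3828 bits.
b·(H₀ − H) = 110 × (2.5850 − 2.3828) = 22.23 ms.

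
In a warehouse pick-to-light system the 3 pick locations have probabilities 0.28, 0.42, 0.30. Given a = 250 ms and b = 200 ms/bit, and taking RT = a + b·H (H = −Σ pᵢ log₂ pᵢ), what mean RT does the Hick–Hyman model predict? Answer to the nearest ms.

H = 0.28·log₂(1/0.28) + 0.42·log₂(1/0.42) + 0.30·log₂(1/0.30) = 1.5610 bits.
RT = 250 + 200 × 1.5610 = 562.19 ms.

562 ms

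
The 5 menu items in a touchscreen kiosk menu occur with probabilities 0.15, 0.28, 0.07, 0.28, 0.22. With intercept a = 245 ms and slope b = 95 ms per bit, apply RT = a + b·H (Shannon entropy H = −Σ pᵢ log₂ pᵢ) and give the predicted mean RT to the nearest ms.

H = 0.15·log₂(1/0.15) + 0.28·log₂(1/0.28) + 0.07·log₂(1/0.07) + 0.28·log₂(1/0.28) + 0.22·log₂(1/0.22) = 2.1881 bits.
RT = 245 + 95 × 2.1881 = 452.87 ms.

453 ms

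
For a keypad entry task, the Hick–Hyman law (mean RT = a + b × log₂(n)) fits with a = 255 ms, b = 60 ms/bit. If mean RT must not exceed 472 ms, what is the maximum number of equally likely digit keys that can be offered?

Set 255 + 60·log₂ n ≤ 472 → log₂ n ≤ (472 − 255)/60 = 3.6167.
So n ≤ 2^3.6167 = 12.267; the largest integer n is 12.

12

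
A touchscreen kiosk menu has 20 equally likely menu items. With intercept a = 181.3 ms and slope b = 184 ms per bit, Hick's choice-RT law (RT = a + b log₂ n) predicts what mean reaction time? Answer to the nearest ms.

977 ms

log₂(20) = 4.3219 bits, so RT = 181.3 + 184 × 4.3219 ≈ 976.535 ms.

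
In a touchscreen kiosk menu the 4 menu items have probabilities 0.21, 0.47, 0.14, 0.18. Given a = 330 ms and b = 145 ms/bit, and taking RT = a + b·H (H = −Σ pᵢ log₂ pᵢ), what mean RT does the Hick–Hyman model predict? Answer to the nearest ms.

595 ms

H = 0.21·log₂(1/0.21) + 0.47·log₂(1/0.47) + 0.14·log₂(1/0.14) + 0.18·log₂(1/0.18) = 1.8272 bits.
RT = 330 + 145 × 1.8272 = 594.94 ms.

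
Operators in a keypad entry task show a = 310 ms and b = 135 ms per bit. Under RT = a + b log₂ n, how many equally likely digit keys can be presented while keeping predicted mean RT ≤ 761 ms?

10

135·log₂ n ≤ 761 − 310 = 451, giving log₂ n ≤ 3.3407 and n ≤ 10.131. The largest whole number is 10.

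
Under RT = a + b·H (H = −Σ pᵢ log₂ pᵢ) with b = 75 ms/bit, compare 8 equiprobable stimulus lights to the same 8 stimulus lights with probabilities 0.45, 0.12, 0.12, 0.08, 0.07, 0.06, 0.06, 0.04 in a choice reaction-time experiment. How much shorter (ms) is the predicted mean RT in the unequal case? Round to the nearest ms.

The RT saving is b·ΔH. Equiprobable H₀ = log₂(8) = 3.0000 bits; with the given probabilities H = 2.4854 bits.
b·(H₀ − H) = 75 × (3.0000 − 2.4854) = 38.59 ms.

39 ms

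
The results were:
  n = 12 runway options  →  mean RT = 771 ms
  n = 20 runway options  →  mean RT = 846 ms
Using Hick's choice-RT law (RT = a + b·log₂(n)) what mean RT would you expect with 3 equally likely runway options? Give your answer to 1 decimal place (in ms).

Fit slope and intercept:
  b = (846 − 771) / (log₂ 20 − log₂ 12) = 75 / (4.3219 − 3.5850) = 101.769 ms/bit
  a = 771 − 101.769 × 3.5850 = 406.163 ms
Then RT(3) = 406.163 + 101.769 × log₂ 3 = 406.163 + 101.769 × 1.5850 ≈ 567.463 ms.

567.5 ms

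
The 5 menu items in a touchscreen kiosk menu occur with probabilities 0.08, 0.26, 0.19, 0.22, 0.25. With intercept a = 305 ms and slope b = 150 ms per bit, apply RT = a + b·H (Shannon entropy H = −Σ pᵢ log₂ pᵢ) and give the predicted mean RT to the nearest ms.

640 ms

H = 0.08·log₂(1/0.08) + 0.26·log₂(1/0.26) + 0.19·log₂(1/0.19) + 0.22·log₂(1/0.22) + 0.25·log₂(1/0.25) = 2.2326 bits.
RT = 305 + 150 × 2.2326 = 639.89 ms.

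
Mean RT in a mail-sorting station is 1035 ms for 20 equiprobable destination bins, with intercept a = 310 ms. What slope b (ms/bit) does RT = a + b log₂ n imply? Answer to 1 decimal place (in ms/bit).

167.7 ms/bit

log₂(20) = 4.3219 bits.
b = (RT − a)/log₂ n = (1035 − 310) / 4.3219 = 167.749 ms/bit.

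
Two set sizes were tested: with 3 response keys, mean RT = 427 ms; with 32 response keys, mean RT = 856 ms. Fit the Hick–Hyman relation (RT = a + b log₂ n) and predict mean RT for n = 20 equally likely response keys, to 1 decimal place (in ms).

770.8 ms

Solve the two-equation system in a and b:
  b = (856 − 427) / (log₂ 32 − log₂ 3) = 429 / (5 − 1.5850) = 125.621 ms/bit
  a = 427 − 125.621 × 1.5850 = 227.896 ms
Then RT(20) = 227.896 + 125.621 × log₂ 20 = 227.896 + 125.621 × 4.3219 ≈ 770.820 ms.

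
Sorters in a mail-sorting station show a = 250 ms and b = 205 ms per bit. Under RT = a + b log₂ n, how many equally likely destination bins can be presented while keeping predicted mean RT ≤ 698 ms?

4

Set 250 + 205·log₂ n ≤ 698 → log₂ n ≤ (698 − 250)/205 = 2.1854.
So n ≤ 2^2.1854 = 4.548; the largest integer n is 4.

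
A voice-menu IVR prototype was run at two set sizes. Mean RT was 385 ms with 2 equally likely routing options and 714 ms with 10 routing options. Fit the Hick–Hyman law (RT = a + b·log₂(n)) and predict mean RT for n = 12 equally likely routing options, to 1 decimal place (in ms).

751.3 ms

Fit slope and intercept:
  b = (714 − 385) / (log₂ 10 − log₂ 2) = 329 / (3.3219 − 1) = 141.693 ms/bit
  a = 385 − 141.693 × 1 = 243.307 ms
Then RT(12) = 243.307 + 141.693 × log₂ 12 = 243.307 + 141.693 × 3.5850 ≈ 751.270 ms.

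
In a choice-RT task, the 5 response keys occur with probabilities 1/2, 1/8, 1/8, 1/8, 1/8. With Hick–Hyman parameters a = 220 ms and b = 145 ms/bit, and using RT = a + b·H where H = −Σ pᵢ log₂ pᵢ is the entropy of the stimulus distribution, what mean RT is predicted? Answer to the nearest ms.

510 ms

Each term −pᵢ log₂ pᵢ: 0.5·1 + 0.125·3 + 0.125·3 + 0.125·3 + 0.125·3; summed, H = 2.000 bits.
Mean RT = a + bH = 220 + 145·2.000 = 510.00 ms.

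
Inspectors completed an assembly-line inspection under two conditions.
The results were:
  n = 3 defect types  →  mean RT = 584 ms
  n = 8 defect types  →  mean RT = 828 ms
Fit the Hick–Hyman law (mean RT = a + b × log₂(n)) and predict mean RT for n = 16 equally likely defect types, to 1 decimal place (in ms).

1000.4 ms

RT is linear in log₂ n, so two points fix the line:
  b = (828 − 584) / (log₂ 8 − log₂ 3) = 244 / (3 − 1.5850) = 172.434 ms/bit
  a = 584 − 172.434 × 1.5850 = 310.699 ms
Then RT(16) = 310.699 + 172.434 × log₂ 16 = 310.699 + 172.434 × 4 ≈ 1000.434 ms.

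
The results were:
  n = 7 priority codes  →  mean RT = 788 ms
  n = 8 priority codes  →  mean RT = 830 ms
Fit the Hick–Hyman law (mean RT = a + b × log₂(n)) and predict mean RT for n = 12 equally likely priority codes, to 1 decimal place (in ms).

Fit slope and intercept:
  b = (830 − 788) / (log₂ 8 − log₂ 7) = 42 / (3 − 2.8074) = 218.018 ms/bit
  a = 788 − 218.018 × 2.8074 = 175.947 ms
Then RT(12) = 175.947 + 218.018 × log₂ 12 = 175.947 + 218.018 × 3.5850 ≈ 957.532 ms.

957.5 ms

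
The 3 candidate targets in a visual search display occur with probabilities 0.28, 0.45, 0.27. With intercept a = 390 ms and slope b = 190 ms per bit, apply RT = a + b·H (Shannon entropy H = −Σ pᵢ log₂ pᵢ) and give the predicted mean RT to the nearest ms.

H = 0.28·log₂(1/0.28) + 0.45·log₂(1/0.45) + 0.27·log₂(1/0.27) = 1.5426 bits.
RT = 390 + 190 × 1.5426 = 683.10 ms.

683 ms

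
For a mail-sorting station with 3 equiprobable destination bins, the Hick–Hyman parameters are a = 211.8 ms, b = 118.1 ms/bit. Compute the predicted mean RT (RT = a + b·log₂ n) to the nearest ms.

399 ms

log₂(3) = 1.5850 bits, so RT = 211.8 + 118.1 × 1.5850 ≈ 398.984 ms.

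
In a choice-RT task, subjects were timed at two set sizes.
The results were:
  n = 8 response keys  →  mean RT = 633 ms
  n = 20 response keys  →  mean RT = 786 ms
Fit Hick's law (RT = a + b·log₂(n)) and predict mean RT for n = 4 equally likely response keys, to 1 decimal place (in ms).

Solve the two-equation system in a and b:
  b = (786 − 633) / (log₂ 20 − log₂ 8) = 153 / (4.3219 − 3) = 115.740 ms/bit
  a = 633 − 115.740 × 3 = 285.780 ms
Then RT(4) = 285.780 + 115.740 × log₂ 4 = 285.780 + 115.740 × 2 ≈ 517.260 ms.

517.3 ms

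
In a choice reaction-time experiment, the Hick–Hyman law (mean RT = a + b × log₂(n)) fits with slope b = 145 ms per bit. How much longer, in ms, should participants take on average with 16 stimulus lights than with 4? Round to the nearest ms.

ΔRT = (a + b log₂ n₂) − (a + b log₂ n₁) = b·(log₂ n₂ − log₂ n₁).
log₂(16) − log₂(4) = log₂(16/4) = log₂(4) = 2.
ΔRT = 145 × 2.0000 = 290.000 ms.

290 ms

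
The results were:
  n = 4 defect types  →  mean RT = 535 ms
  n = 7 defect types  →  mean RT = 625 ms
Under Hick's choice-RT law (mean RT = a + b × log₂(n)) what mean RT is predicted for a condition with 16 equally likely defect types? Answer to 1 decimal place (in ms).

RT is linear in log₂ n, so two points fix the line:
  b = (625 − 535) / (log₂ 7 − log₂ 4) = 90 / (2.8074 − 2) = 111.475 ms/bit
  a = 535 − 111.475 × 2 = 312.050 ms
Then RT(16) = 312.050 + 111.475 × log₂ 16 = 312.050 + 111.475 × 4 ≈ 757.950 ms.

758.0 ms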